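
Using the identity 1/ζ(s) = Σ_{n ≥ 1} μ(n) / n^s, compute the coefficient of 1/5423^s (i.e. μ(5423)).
μ(5423) = -1

Factor n = 5423 = 11 · 17 · 29. μ(n) = 0 if any exponent ≥ 2 (not squarefree); otherwise μ(n) = (−1)^{ω(n)} where ω(n) is the number of distinct prime factors. Applying: μ(5423) = -1.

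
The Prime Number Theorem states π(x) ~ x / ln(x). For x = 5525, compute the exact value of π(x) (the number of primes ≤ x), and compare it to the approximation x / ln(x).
π(5525) = 730;  x/ln(x) ≈ 641.17;  relative error ≈ 12.17%.

Directly count primes up to 5525: π(5525) = 730. The PNT approximation gives 5525/ln(5525) ≈ 5525/8.61704 ≈ 641.17. Relative error (π(x) − x/ln(x)) / π(x) ≈ 12.17%; the approximation is known to undercount slightly (Li(x) is a better estimate).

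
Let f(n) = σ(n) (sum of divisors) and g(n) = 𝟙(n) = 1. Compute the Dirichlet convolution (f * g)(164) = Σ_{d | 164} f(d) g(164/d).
(σ * 𝟙)(164) = 473

Divisors of 164: [1, 2, 4, 41, 82, 164]. For each d | 164:
  d = 1: σ(1) · 𝟙(164/1) = 1 · 1 = 1
  d = 2: σ(2) · 𝟙(164/2) = 3 · 1 = 3
  d = 4: σ(4) · 𝟙(164/4) = 7 · 1 = 7
  d = 41: σ(41) · 𝟙(164/41) = 42 · 1 = 42
  d = 82: σ(82) · 𝟙(164/82) = 126 · 1 = 126
  d = 164: σ(164) · 𝟙(164/164) = 294 · 1 = 294
Summing: (σ * 𝟙)(164) = 1 + 3 + 7 + 42 + 126 + 294 = 473.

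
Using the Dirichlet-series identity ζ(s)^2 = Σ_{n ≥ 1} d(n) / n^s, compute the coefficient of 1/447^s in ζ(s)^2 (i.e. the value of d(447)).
d(447) = 4

ζ(s)^2 = (Σ 1/m^s)(Σ 1/k^s). The coefficient of 1/n^s in the product is the number of ordered pairs (m, k) with mk = n, which equals d(n). For n = 447, divisors are [1, 3, 149, 447], so d(447) = 4.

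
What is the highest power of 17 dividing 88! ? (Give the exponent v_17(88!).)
v_17(88!) = 5

Legendre's formula: v_p(n!) = Σ_{k ≥ 1} ⌊n / p^k⌋. For p = 17, n = 88, the terms are:
  ⌊88/17^1⌋ = ⌊88/17⌋ = 5
(the next term ⌊88/17^2⌋ = 0, terminating the sum). Summing: v_17(88!) = 5 = 5.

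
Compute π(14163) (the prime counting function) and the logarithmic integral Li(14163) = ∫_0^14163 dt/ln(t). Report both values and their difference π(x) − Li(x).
π(14163) = 1667;  Li(14163) ≈ 1689.32;  π(x) − Li(x) ≈ -22.32.

Direct count of primes ≤ 14163 gives π(14163) = 1667. Numerical evaluation of the logarithmic integral gives Li(14163) ≈ 1689.32. The difference π(x) − Li(x) ≈ -22.32 is typically negative for small/moderate x (Li(x) overestimates), though Littlewood's theorem shows this sign changes infinitely often.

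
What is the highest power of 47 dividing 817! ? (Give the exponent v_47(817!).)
v_47(817!) = 17

Legendre's formula: v_p(n!) = Σ_{k ≥ 1} ⌊n / p^k⌋. For p = 47, n = 817, the terms are:
  ⌊817/47^1⌋ = ⌊817/47⌋ = 17
(the next term ⌊817/47^2⌋ = 0, terminating the sum). Summing: v_47(817!) = 17 = 17.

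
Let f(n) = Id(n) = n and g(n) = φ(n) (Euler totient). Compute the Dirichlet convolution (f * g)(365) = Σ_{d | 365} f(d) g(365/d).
(Id * φ)(365) = 1305

Divisors of 365: [1, 5, 73, 365]. For each d | 365:
  d = 1: Id(1) · φ(365/1) = 1 · 288 = 288
  d = 5: Id(5) · φ(365/5) = 5 · 72 = 360
  d = 73: Id(73) · φ(365/73) = 73 · 4 = 292
  d = 365: Id(365) · φ(365/365) = 365 · 1 = 365
Summing: (Id * φ)(365) = 288 + 360 + 292 + 365 = 1305.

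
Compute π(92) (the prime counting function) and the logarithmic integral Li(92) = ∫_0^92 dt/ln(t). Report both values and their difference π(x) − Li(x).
π(92) = 24;  Li(92) ≈ 28.37;  π(x) − Li(x) ≈ -4.37.

Direct count of primes ≤ 92 gives π(92) = 24. Numerical evaluation of the logarithmic integral gives Li(92) ≈ 28.37. The difference π(x) − Li(x) ≈ -4.37 is typically negative for small/moderate x (Li(x) overestimates), though Littlewood's theorem shows this sign changes infinitely often.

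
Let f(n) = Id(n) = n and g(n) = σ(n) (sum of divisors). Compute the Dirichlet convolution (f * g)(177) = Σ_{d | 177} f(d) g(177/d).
(Id * σ)(177) = 833

Divisors of 177: [1, 3, 59, 177]. For each d | 177:
  d = 1: Id(1) · σ(177/1) = 1 · 240 = 240
  d = 3: Id(3) · σ(177/3) = 3 · 60 = 180
  d = 59: Id(59) · σ(177/59) = 59 · 4 = 236
  d = 177: Id(177) · σ(177/177) = 177 · 1 = 177
Summing: (Id * σ)(177) = 240 + 180 + 236 + 177 = 833.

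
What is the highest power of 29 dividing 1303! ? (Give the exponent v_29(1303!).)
v_29(1303!) = 45

Legendre's formula: v_p(n!) = Σ_{k ≥ 1} ⌊n / p^k⌋. For p = 29, n = 1303, the terms are:
  ⌊1303/29^1⌋ = ⌊1303/29⌋ = 44
  ⌊1303/29^2⌋ = ⌊1303/841⌋ = 1
(the next term ⌊1303/29^3⌋ = 0, terminating the sum). Summing: v_29(1303!) = 44 + 1 = 45.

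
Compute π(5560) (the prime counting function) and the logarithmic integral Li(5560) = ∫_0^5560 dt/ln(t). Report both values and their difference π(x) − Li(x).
π(5560) = 733;  Li(5560) ≈ 749.62;  π(x) − Li(x) ≈ -16.62.

Direct count of primes ≤ 5560 gives π(5560) = 733. Numerical evaluation of the logarithmic integral gives Li(5560) ≈ 749.62. The difference π(x) − Li(x) ≈ -16.62 is typically negative for small/moderate x (Li(x) overestimates), though Littlewood's theorem shows this sign changes infinitely often.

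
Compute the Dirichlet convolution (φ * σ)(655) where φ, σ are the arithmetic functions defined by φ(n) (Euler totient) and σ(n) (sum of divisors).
(φ * σ)(655) = 2620

Divisors of 655: [1, 5, 131, 655]. For each d | 655:
  d = 1: φ(1) · σ(655/1) = 1 · 792 = 792
  d = 5: φ(5) · σ(655/5) = 4 · 132 = 528
  d = 131: φ(131) · σ(655/131) = 130 · 6 = 780
  d = 655: φ(655) · σ(655/655) = 520 · 1 = 520
Summing: (φ * σ)(655) = 792 + 528 + 780 + 520 = 2620.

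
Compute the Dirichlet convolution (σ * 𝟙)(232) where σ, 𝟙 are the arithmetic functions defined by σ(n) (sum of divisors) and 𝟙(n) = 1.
(σ * 𝟙)(232) = 806

Divisors of 232: [1, 2, 4, 8, 29, 58, 116, 232]. For each d | 232:
  d = 1: σ(1) · 𝟙(232/1) = 1 · 1 = 1
  d = 2: σ(2) · 𝟙(232/2) = 3 · 1 = 3
  d = 4: σ(4) · 𝟙(232/4) = 7 · 1 = 7
  d = 8: σ(8) · 𝟙(232/8) = 15 · 1 = 15
  d = 29: σ(29) · 𝟙(232/29) = 30 · 1 = 30
  d = 58: σ(58) · 𝟙(232/58) = 90 · 1 = 90
  d = 116: σ(116) · 𝟙(232/116) = 210 · 1 = 210
  d = 232: σ(232) · 𝟙(232/232) = 450 · 1 = 450
Summing: (σ * 𝟙)(232) = 1 + 3 + 7 + 15 + 30 + 90 + 210 + 450 = 806.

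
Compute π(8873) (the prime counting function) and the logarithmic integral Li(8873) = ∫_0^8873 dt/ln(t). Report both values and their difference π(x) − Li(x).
π(8873) = 1106;  Li(8873) ≈ 1122.99;  π(x) − Li(x) ≈ -16.99.

Direct count of primes ≤ 8873 gives π(8873) = 1106. Numerical evaluation of the logarithmic integral gives Li(8873) ≈ 1122.99. The difference π(x) − Li(x) ≈ -16.99 is typically negative for small/moderate x (Li(x) overestimates), though Littlewood's theorem shows this sign changes infinitely often.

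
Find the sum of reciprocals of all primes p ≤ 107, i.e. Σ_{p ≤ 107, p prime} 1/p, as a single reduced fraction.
Σ 1/p = 4701017770207212913287900722730772880277689/2566376117594999414479597815340071648394470

π(107) = 28, so the primes ≤ 107 are [2, 3, 5, 7, 11, 13, 17, 19, 23, 29, 31, 37, 41, 43, 47, 53, 59, 61, 67, 71, 73, 79, 83, 89, 97, 101, 103, 107]. Summing 1/p over these primes: 4701017770207212913287900722730772880277689/2566376117594999414479597815340071648394470 ≈ 1.8318. Mertens estimate ln ln(107) + 0.2615 ≈ 1.8033.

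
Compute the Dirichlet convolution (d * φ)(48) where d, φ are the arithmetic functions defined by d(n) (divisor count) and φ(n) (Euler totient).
(d * φ)(48) = 124

Divisors of 48: [1, 2, 3, 4, 6, 8, 12, 16, 24, 48]. For each d | 48:
  d = 1: d(1) · φ(48/1) = 1 · 16 = 16
  d = 2: d(2) · φ(48/2) = 2 · 8 = 16
  d = 3: d(3) · φ(48/3) = 2 · 8 = 16
  d = 4: d(4) · φ(48/4) = 3 · 4 = 12
  d = 6: d(6) · φ(48/6) = 4 · 4 = 16
  d = 8: d(8) · φ(48/8) = 4 · 2 = 8
  d = 12: d(12) · φ(48/12) = 6 · 2 = 12
  d = 16: d(16) · φ(48/16) = 5 · 2 = 10
  d = 24: d(24) · φ(48/24) = 8 · 1 = 8
  d = 48: d(48) · φ(48/48) = 10 · 1 = 10
Summing: (d * φ)(48) = 16 + 16 + 16 + 12 + 16 + 8 + 12 + 10 + 8 + 10 = 124.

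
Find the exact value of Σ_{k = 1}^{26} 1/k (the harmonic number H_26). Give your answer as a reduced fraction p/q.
H_26 = 34395742267/8923714800

Direct summation: H_26 = 1 + 1/2 + ... + 1/26. The least common denominator is lcm(1, ..., 26) = 26771144400; over this denominator the numerator is 26771144400 + 13385572200 + 8923714800 + 6692786100 + 5354228880 + 4461857400 + 3824449200 + 3346393050 + 2974571600 + 2677114440 + 2433740400 + 2230928700 + 2059318800 + 1912224600 + 1784742960 + 1673196525 + 1574773200 + 1487285800 + 1409007600 + 1338557220 + 1274816400 + 1216870200 + 1163962800 + 1115464350 + 1070845776 + 1029659400 = 103187226801, so H_26 = 103187226801/26771144400; reducing by gcd(103187226801, 26771144400) = 3 gives 34395742267/8923714800 ≈ 3.85442. (The PNT-adjacent estimate ln(26) + γ ≈ 3.83531 matches within O(1/n).)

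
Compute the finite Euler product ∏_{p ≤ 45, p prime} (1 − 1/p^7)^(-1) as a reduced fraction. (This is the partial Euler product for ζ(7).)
∏ = 45646702807467713699372033067809267220048714619200580949120845685181752370766160993819090186875/45268741527906747399557358241617585589782139439825822687873840391576296184501153303048882388992

The primes p ≤ 45 are [2, 3, 5, 7, 11, 13, 17, 19, 23, 29, 31, 37, 41, 43]. For each prime, (1 − 1/p^7)^(-1) = p^7 / (p^7 − 1). The product is (1 − 1/2^7)^(-1), (1 − 1/3^7)^(-1), (1 − 1/5^7)^(-1), (1 − 1/7^7)^(-1), (1 − 1/11^7)^(-1), (1 − 1/13^7)^(-1), (1 − 1/17^7)^(-1), (1 − 1/19^7)^(-1), (1 − 1/23^7)^(-1), (1 − 1/29^7)^(-1), (1 − 1/31^7)^(-1), (1 − 1/37^7)^(-1), (1 − 1/41^7)^(-1), (1 − 1/43^7)^(-1) = ∏ p^7 / (p^7 − 1) = 45646702807467713699372033067809267220048714619200580949120845685181752370766160993819090186875/45268741527906747399557358241617585589782139439825822687873840391576296184501153303048882388992.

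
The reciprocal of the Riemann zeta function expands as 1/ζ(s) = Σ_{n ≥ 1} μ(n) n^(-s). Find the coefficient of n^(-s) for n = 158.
μ(158) = 1

Factor n = 158 = 2 · 79. μ(n) = 0 if any exponent ≥ 2 (not squarefree); otherwise μ(n) = (−1)^{ω(n)} where ω(n) is the number of distinct prime factors. Applying: μ(158) = 1.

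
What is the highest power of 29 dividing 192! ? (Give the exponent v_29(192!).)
v_29(192!) = 6

Legendre's formula: v_p(n!) = Σ_{k ≥ 1} ⌊n / p^k⌋. For p = 29, n = 192, the terms are:
  ⌊192/29^1⌋ = ⌊192/29⌋ = 6
(the next term ⌊192/29^2⌋ = 0, terminating the sum). Summing: v_29(192!) = 6 = 6.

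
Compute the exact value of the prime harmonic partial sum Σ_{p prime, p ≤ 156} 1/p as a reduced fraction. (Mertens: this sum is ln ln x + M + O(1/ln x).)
Σ 1/p = 426559540131011718238816115585684956391671166781102121476137/225319534991831177328890236228992001350685163362356544091910

π(156) = 36, so the primes ≤ 156 are [2, 3, 5, 7, 11, 13, 17, 19, 23, 29, 31, 37, 41, 43, 47, 53, 59, 61, 67, 71, 73, 79, 83, 89, 97, 101, 103, 107, 109, 113, 127, 131, 137, 139, 149, 151]. Summing 1/p over these primes: 426559540131011718238816115585684956391671166781102121476137/225319534991831177328890236228992001350685163362356544091910 ≈ 1.8931. Mertens estimate ln ln(156) + 0.2615 ≈ 1.8809.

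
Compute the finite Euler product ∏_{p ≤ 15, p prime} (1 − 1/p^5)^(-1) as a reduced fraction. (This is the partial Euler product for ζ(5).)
∏ = 2548391272552125/2457639696903844

The primes p ≤ 15 are [2, 3, 5, 7, 11, 13]. For each prime, (1 − 1/p^5)^(-1) = p^5 / (p^5 − 1). The product is (1 − 1/2^5)^(-1), (1 − 1/3^5)^(-1), (1 − 1/5^5)^(-1), (1 − 1/7^5)^(-1), (1 − 1/11^5)^(-1), (1 − 1/13^5)^(-1) = ∏ p^5 / (p^5 − 1) = 2548391272552125/2457639696903844.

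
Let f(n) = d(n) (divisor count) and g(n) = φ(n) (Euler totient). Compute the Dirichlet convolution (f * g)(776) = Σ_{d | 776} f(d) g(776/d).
(d * φ)(776) = 1470

Divisors of 776: [1, 2, 4, 8, 97, 194, 388, 776]. For each d | 776:
  d = 1: d(1) · φ(776/1) = 1 · 384 = 384
  d = 2: d(2) · φ(776/2) = 2 · 192 = 384
  d = 4: d(4) · φ(776/4) = 3 · 96 = 288
  d = 8: d(8) · φ(776/8) = 4 · 96 = 384
  d = 97: d(97) · φ(776/97) = 2 · 4 = 8
  d = 194: d(194) · φ(776/194) = 4 · 2 = 8
  d = 388: d(388) · φ(776/388) = 6 · 1 = 6
  d = 776: d(776) · φ(776/776) = 8 · 1 = 8
Summing: (d * φ)(776) = 384 + 384 + 288 + 384 + 8 + 8 + 6 + 8 = 1470.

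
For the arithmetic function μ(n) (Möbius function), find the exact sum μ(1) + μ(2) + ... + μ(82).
Σ_{n ≤ 82} μ(n) = -3

Compute μ(n) for each 1 ≤ n ≤ 82: μ(1) = 1, μ(2) = -1, μ(3) = -1, μ(4) = 0, μ(5) = -1, μ(6) = 1, μ(7) = -1, μ(8) = 0, μ(9) = 0, μ(10) = 1, μ(11) = -1, μ(12) = 0, μ(13) = -1, μ(14) = 1, μ(15) = 1, μ(16) = 0, μ(17) = -1, μ(18) = 0, μ(19) = -1, μ(20) = 0, μ(21) = 1, μ(22) = 1, μ(23) = -1, μ(24) = 0, μ(25) = 0, μ(26) = 1, μ(27) = 0, μ(28) = 0, μ(29) = -1, μ(30) = -1, μ(31) = -1, μ(32) = 0, μ(33) = 1, μ(34) = 1, μ(35) = 1, μ(36) = 0, μ(37) = -1, μ(38) = 1, μ(39) = 1, μ(40) = 0, μ(41) = -1, μ(42) = -1, μ(43) = -1, μ(44) = 0, μ(45) = 0, μ(46) = 1, μ(47) = -1, μ(48) = 0, μ(49) = 0, μ(50) = 0, μ(51) = 1, μ(52) = 0, μ(53) = -1, μ(54) = 0, μ(55) = 1, μ(56) = 0, μ(57) = 1, μ(58) = 1, μ(59) = -1, μ(60) = 0, μ(61) = -1, μ(62) = 1, μ(63) = 0, μ(64) = 0, μ(65) = 1, μ(66) = -1, μ(67) = -1, μ(68) = 0, μ(69) = 1, μ(70) = -1, μ(71) = -1, μ(72) = 0, μ(73) = -1, μ(74) = 1, μ(75) = 0, μ(76) = 0, μ(77) = 1, μ(78) = -1, μ(79) = -1, μ(80) = 0, μ(81) = 0, μ(82) = 1. Summing all 82 values: -3. (Mertens function M(x) = Σ_{n ≤ x} μ(n); on average M(x) should be small (PNT ⟺ M(x) = o(x)).)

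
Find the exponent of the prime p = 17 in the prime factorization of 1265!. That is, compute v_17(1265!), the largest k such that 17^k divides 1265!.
v_17(1265!) = 78

Legendre's formula: v_p(n!) = Σ_{k ≥ 1} ⌊n / p^k⌋. For p = 17, n = 1265, the terms are:
  ⌊1265/17^1⌋ = ⌊1265/17⌋ = 74
  ⌊1265/17^2⌋ = ⌊1265/289⌋ = 4
(the next term ⌊1265/17^3⌋ = 0, terminating the sum). Summing: v_17(1265!) = 74 + 4 = 78.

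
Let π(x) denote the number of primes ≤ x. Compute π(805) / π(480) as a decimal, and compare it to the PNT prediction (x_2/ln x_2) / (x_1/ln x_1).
π(805)/π(480) = 139/92 ≈ 1.5109;  PNT prediction ≈ 1.5475.

π(480) = 92 and π(805) = 139, so π(805)/π(480) ≈ 1.5109. The PNT-predicted ratio is (805/ln(805)) / (480/ln(480)) ≈ 1.5475. The two agree to within a few percent, as expected.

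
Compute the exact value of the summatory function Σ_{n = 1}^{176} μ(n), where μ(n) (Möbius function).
Σ_{n ≤ 176} μ(n) = -4

Compute μ(n) for each 1 ≤ n ≤ 176: μ(1) = 1, μ(2) = -1, μ(3) = -1, μ(4) = 0, μ(5) = -1, μ(6) = 1, μ(7) = -1, μ(8) = 0, μ(9) = 0, μ(10) = 1, μ(11) = -1, μ(12) = 0, μ(13) = -1, μ(14) = 1, μ(15) = 1, μ(16) = 0, μ(17) = -1, μ(18) = 0, μ(19) = -1, μ(20) = 0, μ(21) = 1, μ(22) = 1, μ(23) = -1, μ(24) = 0, μ(25) = 0, μ(26) = 1, μ(27) = 0, μ(28) = 0, μ(29) = -1, μ(30) = -1, μ(31) = -1, μ(32) = 0, μ(33) = 1, μ(34) = 1, μ(35) = 1, μ(36) = 0, μ(37) = -1, μ(38) = 1, μ(39) = 1, μ(40) = 0, μ(41) = -1, μ(42) = -1, μ(43) = -1, μ(44) = 0, μ(45) = 0, μ(46) = 1, μ(47) = -1, μ(48) = 0, μ(49) = 0, μ(50) = 0, μ(51) = 1, μ(52) = 0, μ(53) = -1, μ(54) = 0, μ(55) = 1, μ(56) = 0, μ(57) = 1, μ(58) = 1, μ(59) = -1, μ(60) = 0, μ(61) = -1, μ(62) = 1, μ(63) = 0, μ(64) = 0, μ(65) = 1, μ(66) = -1, μ(67) = -1, μ(68) = 0, μ(69) = 1, μ(70) = -1, μ(71) = -1, μ(72) = 0, μ(73) = -1, μ(74) = 1, μ(75) = 0, μ(76) = 0, μ(77) = 1, μ(78) = -1, μ(79) = -1, μ(80) = 0, μ(81) = 0, μ(82) = 1, μ(83) = -1, μ(84) = 0, μ(85) = 1, μ(86) = 1, μ(87) = 1, μ(88) = 0, μ(89) = -1, μ(90) = 0, μ(91) = 1, μ(92) = 0, μ(93) = 1, μ(94) = 1, μ(95) = 1, μ(96) = 0, μ(97) = -1, μ(98) = 0, μ(99) = 0, μ(100) = 0, μ(101) = -1, μ(102) = -1, μ(103) = -1, μ(104) = 0, μ(105) = -1, μ(106) = 1, μ(107) = -1, μ(108) = 0, μ(109) = -1, μ(110) = -1, μ(111) = 1, μ(112) = 0, μ(113) = -1, μ(114) = -1, μ(115) = 1, μ(116) = 0, μ(117) = 0, μ(118) = 1, μ(119) = 1, μ(120) = 0, μ(121) = 0, μ(122) = 1, μ(123) = 1, μ(124) = 0, μ(125) = 0, μ(126) = 0, μ(127) = -1, μ(128) = 0, μ(129) = 1, μ(130) = -1, μ(131) = -1, μ(132) = 0, μ(133) = 1, μ(134) = 1, μ(135) = 0, μ(136) = 0, μ(137) = -1, μ(138) = -1, μ(139) = -1, μ(140) = 0, μ(141) = 1, μ(142) = 1, μ(143) = 1, μ(144) = 0, μ(145) = 1, μ(146) = 1, μ(147) = 0, μ(148) = 0, μ(149) = -1, μ(150) = 0, μ(151) = -1, μ(152) = 0, μ(153) = 0, μ(154) = -1, μ(155) = 1, μ(156) = 0, μ(157) = -1, μ(158) = 1, μ(159) = 1, μ(160) = 0, μ(161) = 1, μ(162) = 0, μ(163) = -1, μ(164) = 0, μ(165) = -1, μ(166) = 1, μ(167) = -1, μ(168) = 0, μ(169) = 0, μ(170) = -1, μ(171) = 0, μ(172) = 0, μ(173) = -1, μ(174) = -1, μ(175) = 0, μ(176) = 0. Summing all 176 values: -4. (Mertens function M(x) = Σ_{n ≤ x} μ(n); on average M(x) should be small (PNT ⟺ M(x) = o(x)).)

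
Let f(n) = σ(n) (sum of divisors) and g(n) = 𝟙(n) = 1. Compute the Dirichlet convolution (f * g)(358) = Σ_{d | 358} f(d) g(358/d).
(σ * 𝟙)(358) = 724

Divisors of 358: [1, 2, 179, 358]. For each d | 358:
  d = 1: σ(1) · 𝟙(358/1) = 1 · 1 = 1
  d = 2: σ(2) · 𝟙(358/2) = 3 · 1 = 3
  d = 179: σ(179) · 𝟙(358/179) = 180 · 1 = 180
  d = 358: σ(358) · 𝟙(358/358) = 540 · 1 = 540
Summing: (σ * 𝟙)(358) = 1 + 3 + 180 + 540 = 724.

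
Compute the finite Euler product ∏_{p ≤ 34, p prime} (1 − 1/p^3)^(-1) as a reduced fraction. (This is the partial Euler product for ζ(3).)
∏ = 209363023479599225665/174187638420315512832

The primes p ≤ 34 are [2, 3, 5, 7, 11, 13, 17, 19, 23, 29, 31]. For each prime, (1 − 1/p^3)^(-1) = p^3 / (p^3 − 1). The product is (1 − 1/2^3)^(-1), (1 − 1/3^3)^(-1), (1 − 1/5^3)^(-1), (1 − 1/7^3)^(-1), (1 − 1/11^3)^(-1), (1 − 1/13^3)^(-1), (1 − 1/17^3)^(-1), (1 − 1/19^3)^(-1), (1 − 1/23^3)^(-1), (1 − 1/29^3)^(-1), (1 − 1/31^3)^(-1) = ∏ p^3 / (p^3 − 1) = 209363023479599225665/174187638420315512832.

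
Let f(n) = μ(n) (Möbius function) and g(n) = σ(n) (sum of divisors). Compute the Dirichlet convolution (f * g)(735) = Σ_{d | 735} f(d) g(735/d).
(μ * σ)(735) = 735

Divisors of 735: [1, 3, 5, 7, 15, 21, 35, 49, 105, 147, 245, 735]. For each d | 735:
  d = 1: μ(1) · σ(735/1) = 1 · 1368 = 1368
  d = 3: μ(3) · σ(735/3) = -1 · 342 = -342
  d = 5: μ(5) · σ(735/5) = -1 · 228 = -228
  d = 7: μ(7) · σ(735/7) = -1 · 192 = -192
  d = 15: μ(15) · σ(735/15) = 1 · 57 = 57
  d = 21: μ(21) · σ(735/21) = 1 · 48 = 48
  d = 35: μ(35) · σ(735/35) = 1 · 32 = 32
  d = 49: μ(49) · σ(735/49) = 0 · 24 = 0
  d = 105: μ(105) · σ(735/105) = -1 · 8 = -8
  d = 147: μ(147) · σ(735/147) = 0 · 6 = 0
  d = 245: μ(245) · σ(735/245) = 0 · 4 = 0
  d = 735: μ(735) · σ(735/735) = 0 · 1 = 0
Summing: (μ * σ)(735) = 1368 + -342 + -228 + -192 + 57 + 48 + 32 + 0 + -8 + 0 + 0 + 0 = 735.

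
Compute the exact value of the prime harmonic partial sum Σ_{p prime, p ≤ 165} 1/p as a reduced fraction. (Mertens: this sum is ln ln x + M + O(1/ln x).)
Σ 1/p = 10988187442690106858194788089546541159451476081371138484805233167/5766152219975951659023630035336134306565384015606066319856068810

π(165) = 38, so the primes ≤ 165 are [2, 3, 5, 7, 11, 13, 17, 19, 23, 29, 31, 37, 41, 43, 47, 53, 59, 61, 67, 71, 73, 79, 83, 89, 97, 101, 103, 107, 109, 113, 127, 131, 137, 139, 149, 151, 157, 163]. Summing 1/p over these primes: 10988187442690106858194788089546541159451476081371138484805233167/5766152219975951659023630035336134306565384015606066319856068810 ≈ 1.9056. Mertens estimate ln ln(165) + 0.2615 ≈ 1.8919.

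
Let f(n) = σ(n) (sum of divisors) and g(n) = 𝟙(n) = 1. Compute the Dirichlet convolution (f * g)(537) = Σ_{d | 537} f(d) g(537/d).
(σ * 𝟙)(537) = 905

Divisors of 537: [1, 3, 179, 537]. For each d | 537:
  d = 1: σ(1) · 𝟙(537/1) = 1 · 1 = 1
  d = 3: σ(3) · 𝟙(537/3) = 4 · 1 = 4
  d = 179: σ(179) · 𝟙(537/179) = 180 · 1 = 180
  d = 537: σ(537) · 𝟙(537/537) = 720 · 1 = 720
Summing: (σ * 𝟙)(537) = 1 + 4 + 180 + 720 = 905.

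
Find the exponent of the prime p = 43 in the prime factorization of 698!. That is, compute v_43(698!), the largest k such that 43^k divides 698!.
v_43(698!) = 16

Legendre's formula: v_p(n!) = Σ_{k ≥ 1} ⌊n / p^k⌋. For p = 43, n = 698, the terms are:
  ⌊698/43^1⌋ = ⌊698/43⌋ = 16
(the next term ⌊698/43^2⌋ = 0, terminating the sum). Summing: v_43(698!) = 16 = 16.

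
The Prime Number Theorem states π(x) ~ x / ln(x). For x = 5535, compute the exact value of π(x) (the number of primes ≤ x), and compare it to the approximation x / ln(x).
π(5535) = 732;  x/ln(x) ≈ 642.20;  relative error ≈ 12.27%.

Directly count primes up to 5535: π(5535) = 732. The PNT approximation gives 5535/ln(5535) ≈ 5535/8.61885 ≈ 642.20. Relative error (π(x) − x/ln(x)) / π(x) ≈ 12.27%; the approximation is known to undercount slightly (Li(x) is a better estimate).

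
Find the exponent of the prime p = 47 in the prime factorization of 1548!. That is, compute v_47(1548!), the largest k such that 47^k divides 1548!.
v_47(1548!) = 32

Legendre's formula: v_p(n!) = Σ_{k ≥ 1} ⌊n / p^k⌋. For p = 47, n = 1548, the terms are:
  ⌊1548/47^1⌋ = ⌊1548/47⌋ = 32
(the next term ⌊1548/47^2⌋ = 0, terminating the sum). Summing: v_47(1548!) = 32 = 32.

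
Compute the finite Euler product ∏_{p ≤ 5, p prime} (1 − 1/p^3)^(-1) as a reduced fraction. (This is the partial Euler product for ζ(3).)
∏ = 3375/2821

The primes p ≤ 5 are [2, 3, 5]. For each prime, (1 − 1/p^3)^(-1) = p^3 / (p^3 − 1). The product is (1 − 1/2^3)^(-1), (1 − 1/3^3)^(-1), (1 − 1/5^3)^(-1) = ∏ p^3 / (p^3 − 1) = 3375/2821.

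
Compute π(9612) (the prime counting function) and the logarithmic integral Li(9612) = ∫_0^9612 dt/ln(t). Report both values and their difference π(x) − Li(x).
π(9612) = 1185;  Li(9612) ≈ 1203.92;  π(x) − Li(x) ≈ -18.92.

Direct count of primes ≤ 9612 gives π(9612) = 1185. Numerical evaluation of the logarithmic integral gives Li(9612) ≈ 1203.92. The difference π(x) − Li(x) ≈ -18.92 is typically negative for small/moderate x (Li(x) overestimates), though Littlewood's theorem shows this sign changes infinitely often.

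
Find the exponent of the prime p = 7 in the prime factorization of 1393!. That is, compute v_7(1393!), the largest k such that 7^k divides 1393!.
v_7(1393!) = 231

Legendre's formula: v_p(n!) = Σ_{k ≥ 1} ⌊n / p^k⌋. For p = 7, n = 1393, the terms are:
  ⌊1393/7^1⌋ = ⌊1393/7⌋ = 199
  ⌊1393/7^2⌋ = ⌊1393/49⌋ = 28
  ⌊1393/7^3⌋ = ⌊1393/343⌋ = 4
(the next term ⌊1393/7^4⌋ = 0, terminating the sum). Summing: v_7(1393!) = 199 + 28 + 4 = 231.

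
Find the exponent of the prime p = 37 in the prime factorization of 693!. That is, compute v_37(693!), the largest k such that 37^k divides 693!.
v_37(693!) = 18

Legendre's formula: v_p(n!) = Σ_{k ≥ 1} ⌊n / p^k⌋. For p = 37, n = 693, the terms are:
  ⌊693/37^1⌋ = ⌊693/37⌋ = 18
(the next term ⌊693/37^2⌋ = 0, terminating the sum). Summing: v_37(693!) = 18 = 18.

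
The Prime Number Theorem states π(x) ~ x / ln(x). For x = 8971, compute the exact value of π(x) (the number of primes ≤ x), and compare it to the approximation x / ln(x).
π(8971) = 1116;  x/ln(x) ≈ 985.63;  relative error ≈ 11.68%.

Directly count primes up to 8971: π(8971) = 1116. The PNT approximation gives 8971/ln(8971) ≈ 8971/9.10175 ≈ 985.63. Relative error (π(x) − x/ln(x)) / π(x) ≈ 11.68%; the approximation is known to undercount slightly (Li(x) is a better estimate).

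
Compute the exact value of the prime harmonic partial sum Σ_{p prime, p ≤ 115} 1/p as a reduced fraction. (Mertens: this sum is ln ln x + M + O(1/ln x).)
Σ 1/p = 58472171373748331322981543916880425472323867753/31610054640417607788145206291543662493274686990

π(115) = 30, so the primes ≤ 115 are [2, 3, 5, 7, 11, 13, 17, 19, 23, 29, 31, 37, 41, 43, 47, 53, 59, 61, 67, 71, 73, 79, 83, 89, 97, 101, 103, 107, 109, 113]. Summing 1/p over these primes: 58472171373748331322981543916880425472323867753/31610054640417607788145206291543662493274686990 ≈ 1.8498. Mertens estimate ln ln(115) + 0.2615 ≈ 1.8186.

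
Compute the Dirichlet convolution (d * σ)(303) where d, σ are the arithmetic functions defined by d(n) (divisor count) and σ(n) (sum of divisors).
(d * σ)(303) = 624

Divisors of 303: [1, 3, 101, 303]. For each d | 303:
  d = 1: d(1) · σ(303/1) = 1 · 408 = 408
  d = 3: d(3) · σ(303/3) = 2 · 102 = 204
  d = 101: d(101) · σ(303/101) = 2 · 4 = 8
  d = 303: d(303) · σ(303/303) = 4 · 1 = 4
Summing: (d * σ)(303) = 408 + 204 + 8 + 4 = 624.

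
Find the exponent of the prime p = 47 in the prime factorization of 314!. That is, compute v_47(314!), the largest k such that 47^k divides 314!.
v_47(314!) = 6

Legendre's formula: v_p(n!) = Σ_{k ≥ 1} ⌊n / p^k⌋. For p = 47, n = 314, the terms are:
  ⌊314/47^1⌋ = ⌊314/47⌋ = 6
(the next term ⌊314/47^2⌋ = 0, terminating the sum). Summing: v_47(314!) = 6 = 6.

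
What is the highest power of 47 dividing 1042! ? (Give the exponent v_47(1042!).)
v_47(1042!) = 22

Legendre's formula: v_p(n!) = Σ_{k ≥ 1} ⌊n / p^k⌋. For p = 47, n = 1042, the terms are:
  ⌊1042/47^1⌋ = ⌊1042/47⌋ = 22
(the next term ⌊1042/47^2⌋ = 0, terminating the sum). Summing: v_47(1042!) = 22 = 22.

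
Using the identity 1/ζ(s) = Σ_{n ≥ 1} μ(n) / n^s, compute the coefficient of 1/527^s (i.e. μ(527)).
μ(527) = 1

Factor n = 527 = 17 · 31. μ(n) = 0 if any exponent ≥ 2 (not squarefree); otherwise μ(n) = (−1)^{ω(n)} where ω(n) is the number of distinct prime factors. Applying: μ(527) = 1.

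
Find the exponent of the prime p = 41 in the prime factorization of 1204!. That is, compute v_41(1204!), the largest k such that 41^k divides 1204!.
v_41(1204!) = 29

Legendre's formula: v_p(n!) = Σ_{k ≥ 1} ⌊n / p^k⌋. For p = 41, n = 1204, the terms are:
  ⌊1204/41^1⌋ = ⌊1204/41⌋ = 29
(the next term ⌊1204/41^2⌋ = 0, terminating the sum). Summing: v_41(1204!) = 29 = 29.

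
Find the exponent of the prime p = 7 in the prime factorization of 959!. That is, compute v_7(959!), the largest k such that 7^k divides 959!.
v_7(959!) = 158

Legendre's formula: v_p(n!) = Σ_{k ≥ 1} ⌊n / p^k⌋. For p = 7, n = 959, the terms are:
  ⌊959/7^1⌋ = ⌊959/7⌋ = 137
  ⌊959/7^2⌋ = ⌊959/49⌋ = 19
  ⌊959/7^3⌋ = ⌊959/343⌋ = 2
(the next term ⌊959/7^4⌋ = 0, terminating the sum). Summing: v_7(959!) = 137 + 19 + 2 = 158.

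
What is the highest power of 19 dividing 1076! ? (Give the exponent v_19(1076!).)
v_19(1076!) = 58

Legendre's formula: v_p(n!) = Σ_{k ≥ 1} ⌊n / p^k⌋. For p = 19, n = 1076, the terms are:
  ⌊1076/19^1⌋ = ⌊1076/19⌋ = 56
  ⌊1076/19^2⌋ = ⌊1076/361⌋ = 2
(the next term ⌊1076/19^3⌋ = 0, terminating the sum). Summing: v_19(1076!) = 56 + 2 = 58.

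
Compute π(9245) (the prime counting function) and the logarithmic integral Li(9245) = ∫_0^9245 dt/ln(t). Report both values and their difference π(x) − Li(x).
π(9245) = 1146;  Li(9245) ≈ 1163.82;  π(x) − Li(x) ≈ -17.82.

Direct count of primes ≤ 9245 gives π(9245) = 1146. Numerical evaluation of the logarithmic integral gives Li(9245) ≈ 1163.82. The difference π(x) − Li(x) ≈ -17.82 is typically negative for small/moderate x (Li(x) overestimates), though Littlewood's theorem shows this sign changes infinitely often.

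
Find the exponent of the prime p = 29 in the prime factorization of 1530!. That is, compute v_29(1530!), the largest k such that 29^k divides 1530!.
v_29(1530!) = 53

Legendre's formula: v_p(n!) = Σ_{k ≥ 1} ⌊n / p^k⌋. For p = 29, n = 1530, the terms are:
  ⌊1530/29^1⌋ = ⌊1530/29⌋ = 52
  ⌊1530/29^2⌋ = ⌊1530/841⌋ = 1
(the next term ⌊1530/29^3⌋ = 0, terminating the sum). Summing: v_29(1530!) = 52 + 1 = 53.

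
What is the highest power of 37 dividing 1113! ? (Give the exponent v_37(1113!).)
v_37(1113!) = 30

Legendre's formula: v_p(n!) = Σ_{k ≥ 1} ⌊n / p^k⌋. For p = 37, n = 1113, the terms are:
  ⌊1113/37^1⌋ = ⌊1113/37⌋ = 30
(the next term ⌊1113/37^2⌋ = 0, terminating the sum). Summing: v_37(1113!) = 30 = 30.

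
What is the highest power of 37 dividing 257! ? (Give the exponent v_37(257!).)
v_37(257!) = 6

Legendre's formula: v_p(n!) = Σ_{k ≥ 1} ⌊n / p^k⌋. For p = 37, n = 257, the terms are:
  ⌊257/37^1⌋ = ⌊257/37⌋ = 6
(the next term ⌊257/37^2⌋ = 0, terminating the sum). Summing: v_37(257!) = 6 = 6.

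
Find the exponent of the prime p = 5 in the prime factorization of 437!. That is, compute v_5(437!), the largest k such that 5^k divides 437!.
v_5(437!) = 107

Legendre's formula: v_p(n!) = Σ_{k ≥ 1} ⌊n / p^k⌋. For p = 5, n = 437, the terms are:
  ⌊437/5^1⌋ = ⌊437/5⌋ = 87
  ⌊437/5^2⌋ = ⌊437/25⌋ = 17
  ⌊437/5^3⌋ = ⌊437/125⌋ = 3
(the next term ⌊437/5^4⌋ = 0, terminating the sum). Summing: v_5(437!) = 87 + 17 + 3 = 107.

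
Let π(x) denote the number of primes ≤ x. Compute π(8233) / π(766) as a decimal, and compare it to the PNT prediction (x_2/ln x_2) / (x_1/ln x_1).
π(8233)/π(766) = 1033/135 ≈ 7.6519;  PNT prediction ≈ 7.9171.

π(766) = 135 and π(8233) = 1033, so π(8233)/π(766) ≈ 7.6519. The PNT-predicted ratio is (8233/ln(8233)) / (766/ln(766)) ≈ 7.9171. The two agree to within a few percent, as expected.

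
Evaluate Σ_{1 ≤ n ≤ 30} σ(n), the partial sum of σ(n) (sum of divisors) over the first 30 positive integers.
Σ_{n ≤ 30} σ(n) = 762

Compute σ(n) for each 1 ≤ n ≤ 30: σ(1) = 1, σ(2) = 3, σ(3) = 4, σ(4) = 7, σ(5) = 6, σ(6) = 12, σ(7) = 8, σ(8) = 15, σ(9) = 13, σ(10) = 18, σ(11) = 12, σ(12) = 28, σ(13) = 14, σ(14) = 24, σ(15) = 24, σ(16) = 31, σ(17) = 18, σ(18) = 39, σ(19) = 20, σ(20) = 42, σ(21) = 32, σ(22) = 36, σ(23) = 24, σ(24) = 60, σ(25) = 31, σ(26) = 42, σ(27) = 40, σ(28) = 56, σ(29) = 30, σ(30) = 72. Summing all 30 values: 762. (Average order: Σ_{n ≤ x} σ(n) ~ (π²/12) x². For x = 30, (π²/12)·30² ≈ 740.22.)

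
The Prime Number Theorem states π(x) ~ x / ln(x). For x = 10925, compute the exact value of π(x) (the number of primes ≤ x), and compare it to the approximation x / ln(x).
π(10925) = 1327;  x/ln(x) ≈ 1174.88;  relative error ≈ 11.46%.

Directly count primes up to 10925: π(10925) = 1327. The PNT approximation gives 10925/ln(10925) ≈ 10925/9.29881 ≈ 1174.88. Relative error (π(x) − x/ln(x)) / π(x) ≈ 11.46%; the approximation is known to undercount slightly (Li(x) is a better estimate).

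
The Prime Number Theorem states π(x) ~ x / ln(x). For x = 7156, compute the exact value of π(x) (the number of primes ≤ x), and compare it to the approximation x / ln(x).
π(7156) = 915;  x/ln(x) ≈ 806.25;  relative error ≈ 11.89%.

Directly count primes up to 7156: π(7156) = 915. The PNT approximation gives 7156/ln(7156) ≈ 7156/8.87571 ≈ 806.25. Relative error (π(x) − x/ln(x)) / π(x) ≈ 11.89%; the approximation is known to undercount slightly (Li(x) is a better estimate).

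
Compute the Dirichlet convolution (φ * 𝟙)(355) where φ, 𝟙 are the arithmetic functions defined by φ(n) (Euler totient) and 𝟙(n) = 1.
(φ * 𝟙)(355) = 355

Divisors of 355: [1, 5, 71, 355]. For each d | 355:
  d = 1: φ(1) · 𝟙(355/1) = 1 · 1 = 1
  d = 5: φ(5) · 𝟙(355/5) = 4 · 1 = 4
  d = 71: φ(71) · 𝟙(355/71) = 70 · 1 = 70
  d = 355: φ(355) · 𝟙(355/355) = 280 · 1 = 280
Summing: (φ * 𝟙)(355) = 1 + 4 + 70 + 280 = 355.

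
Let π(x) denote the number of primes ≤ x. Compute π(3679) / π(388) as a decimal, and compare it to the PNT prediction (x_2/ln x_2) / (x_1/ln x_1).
π(3679)/π(388) = 514/76 ≈ 6.7632;  PNT prediction ≈ 6.8842.

π(388) = 76 and π(3679) = 514, so π(3679)/π(388) ≈ 6.7632. The PNT-predicted ratio is (3679/ln(3679)) / (388/ln(388)) ≈ 6.8842. The two agree to within a few percent, as expected.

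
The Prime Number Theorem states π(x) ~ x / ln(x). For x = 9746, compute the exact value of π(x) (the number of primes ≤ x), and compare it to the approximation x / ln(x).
π(9746) = 1202;  x/ln(x) ≈ 1061.12;  relative error ≈ 11.72%.

Directly count primes up to 9746: π(9746) = 1202. The PNT approximation gives 9746/ln(9746) ≈ 9746/9.18461 ≈ 1061.12. Relative error (π(x) − x/ln(x)) / π(x) ≈ 11.72%; the approximation is known to undercount slightly (Li(x) is a better estimate).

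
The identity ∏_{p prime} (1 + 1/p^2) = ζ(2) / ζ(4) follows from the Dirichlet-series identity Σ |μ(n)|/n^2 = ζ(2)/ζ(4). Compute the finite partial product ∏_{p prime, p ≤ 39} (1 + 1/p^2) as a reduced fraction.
∏ = 270008184968000000/178631837133343209

The primes p ≤ 39 are [2, 3, 5, 7, 11, 13, 17, 19, 23, 29, 31, 37]. For each, (1 + 1/p^2) = (p^2 + 1)/p^2. Multiplying these fractions over p ∈ [2, 3, 5, 7, 11, 13, 17, 19, 23, 29, 31, 37] gives 270008184968000000/178631837133343209. (In the limit P → ∞ this tends to ζ(2)/ζ(4).)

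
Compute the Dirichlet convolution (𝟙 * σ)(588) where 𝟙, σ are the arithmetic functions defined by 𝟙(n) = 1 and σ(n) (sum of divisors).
(𝟙 * σ)(588) = 3630

Divisors of 588: [1, 2, 3, 4, 6, 7, 12, 14, 21, 28, 42, 49, 84, 98, 147, 196, 294, 588]. For each d | 588:
  d = 1: 𝟙(1) · σ(588/1) = 1 · 1596 = 1596
  d = 2: 𝟙(2) · σ(588/2) = 1 · 684 = 684
  d = 3: 𝟙(3) · σ(588/3) = 1 · 399 = 399
  d = 4: 𝟙(4) · σ(588/4) = 1 · 228 = 228
  d = 6: 𝟙(6) · σ(588/6) = 1 · 171 = 171
  d = 7: 𝟙(7) · σ(588/7) = 1 · 224 = 224
  d = 12: 𝟙(12) · σ(588/12) = 1 · 57 = 57
  d = 14: 𝟙(14) · σ(588/14) = 1 · 96 = 96
  d = 21: 𝟙(21) · σ(588/21) = 1 · 56 = 56
  d = 28: 𝟙(28) · σ(588/28) = 1 · 32 = 32
  d = 42: 𝟙(42) · σ(588/42) = 1 · 24 = 24
  d = 49: 𝟙(49) · σ(588/49) = 1 · 28 = 28
  d = 84: 𝟙(84) · σ(588/84) = 1 · 8 = 8
  d = 98: 𝟙(98) · σ(588/98) = 1 · 12 = 12
  d = 147: 𝟙(147) · σ(588/147) = 1 · 7 = 7
  d = 196: 𝟙(196) · σ(588/196) = 1 · 4 = 4
  d = 294: 𝟙(294) · σ(588/294) = 1 · 3 = 3
  d = 588: 𝟙(588) · σ(588/588) = 1 · 1 = 1
Summing: (𝟙 * σ)(588) = 1596 + 684 + 399 + 228 + 171 + 224 + 57 + 96 + 56 + 32 + 24 + 28 + 8 + 12 + 7 + 4 + 3 + 1 = 3630.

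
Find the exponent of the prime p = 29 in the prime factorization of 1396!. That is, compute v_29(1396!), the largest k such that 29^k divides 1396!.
v_29(1396!) = 49

Legendre's formula: v_p(n!) = Σ_{k ≥ 1} ⌊n / p^k⌋. For p = 29, n = 1396, the terms are:
  ⌊1396/29^1⌋ = ⌊1396/29⌋ = 48
  ⌊1396/29^2⌋ = ⌊1396/841⌋ = 1
(the next term ⌊1396/29^3⌋ = 0, terminating the sum). Summing: v_29(1396!) = 48 + 1 = 49.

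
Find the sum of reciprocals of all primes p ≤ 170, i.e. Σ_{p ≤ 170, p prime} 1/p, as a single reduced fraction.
Σ 1/p = 1840793455149223796977553240989608507934961889604586193282330007699/962947420735983927056946215901134429196419130606213075415963491270

π(170) = 39, so the primes ≤ 170 are [2, 3, 5, 7, 11, 13, 17, 19, 23, 29, 31, 37, 41, 43, 47, 53, 59, 61, 67, 71, 73, 79, 83, 89, 97, 101, 103, 107, 109, 113, 127, 131, 137, 139, 149, 151, 157, 163, 167]. Summing 1/p over these primes: 1840793455149223796977553240989608507934961889604586193282330007699/962947420735983927056946215901134429196419130606213075415963491270 ≈ 1.9116. Mertens estimate ln ln(170) + 0.2615 ≈ 1.8977.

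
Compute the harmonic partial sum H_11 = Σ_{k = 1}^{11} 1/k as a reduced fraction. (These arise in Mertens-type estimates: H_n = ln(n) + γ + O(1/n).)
H_11 = 83711/27720

Direct summation: H_11 = 1 + 1/2 + ... + 1/11. The least common denominator is lcm(1, ..., 11) = 27720; over this denominator the numerator is 27720 + 13860 + 9240 + 6930 + 5544 + 4620 + 3960 + 3465 + 3080 + 2772 + 2520 = 83711, so H_11 = 83711/27720 (already in lowest terms) ≈ 3.01988. (The PNT-adjacent estimate ln(11) + γ ≈ 2.97511 matches within O(1/n).)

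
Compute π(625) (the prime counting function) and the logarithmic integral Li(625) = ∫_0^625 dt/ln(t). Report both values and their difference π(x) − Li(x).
π(625) = 114;  Li(625) ≈ 121.54;  π(x) − Li(x) ≈ -7.54.

Direct count of primes ≤ 625 gives π(625) = 114. Numerical evaluation of the logarithmic integral gives Li(625) ≈ 121.54. The difference π(x) − Li(x) ≈ -7.54 is typically negative for small/moderate x (Li(x) overestimates), though Littlewood's theorem shows this sign changes infinitely often.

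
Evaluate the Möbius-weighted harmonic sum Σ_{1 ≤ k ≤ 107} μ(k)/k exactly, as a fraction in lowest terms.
Σ μ(k)/k = -471587355397623908340013564541943736683/61104193276071414630466614650954086866535

Values of μ(k) for 1 ≤ k ≤ 107: μ(1) = 1, μ(2) = -1, μ(3) = -1, μ(5) = -1, μ(6) = 1, μ(7) = -1, μ(10) = 1, μ(11) = -1, μ(13) = -1, μ(14) = 1, μ(15) = 1, μ(17) = -1, μ(19) = -1, μ(21) = 1, μ(22) = 1, μ(23) = -1, μ(26) = 1, μ(29) = -1, μ(30) = -1, μ(31) = -1, μ(33) = 1, μ(34) = 1, μ(35) = 1, μ(37) = -1, μ(38) = 1, μ(39) = 1, μ(41) = -1, μ(42) = -1, μ(43) = -1, μ(46) = 1, μ(47) = -1, μ(51) = 1, μ(53) = -1, μ(55) = 1, μ(57) = 1, μ(58) = 1, μ(59) = -1, μ(61) = -1, μ(62) = 1, μ(65) = 1, μ(66) = -1, μ(67) = -1, μ(69) = 1, μ(70) = -1, μ(71) = -1, μ(73) = -1, μ(74) = 1, μ(77) = 1, μ(78) = -1, μ(79) = -1, μ(82) = 1, μ(83) = -1, μ(85) = 1, μ(86) = 1, μ(87) = 1, μ(89) = -1, μ(91) = 1, μ(93) = 1, μ(94) = 1, μ(95) = 1, μ(97) = -1, μ(101) = -1, μ(102) = -1, μ(103) = -1, μ(105) = -1, μ(106) = 1, μ(107) = -1, with μ = 0 on non-squarefree integers. Summing μ(k)/k for k where μ(k) ≠ 0 gives -471587355397623908340013564541943736683/61104193276071414630466614650954086866535 ≈ -0.0077. (PNT ⟺ this sum → 0 as n → ∞.)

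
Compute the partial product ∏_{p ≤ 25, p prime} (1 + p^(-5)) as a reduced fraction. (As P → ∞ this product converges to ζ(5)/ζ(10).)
∏ = 2612085852729079932096672771072/2521568243390149185231442932125

The primes p ≤ 25 are [2, 3, 5, 7, 11, 13, 17, 19, 23]. For each, (1 + 1/p^5) = (p^5 + 1)/p^5. Multiplying these fractions over p ∈ [2, 3, 5, 7, 11, 13, 17, 19, 23] gives 2612085852729079932096672771072/2521568243390149185231442932125. (In the limit P → ∞ this tends to ζ(5)/ζ(10).)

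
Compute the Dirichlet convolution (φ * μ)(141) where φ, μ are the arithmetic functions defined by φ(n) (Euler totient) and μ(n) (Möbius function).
(φ * μ)(141) = 45

Divisors of 141: [1, 3, 47, 141]. For each d | 141:
  d = 1: φ(1) · μ(141/1) = 1 · 1 = 1
  d = 3: φ(3) · μ(141/3) = 2 · -1 = -2
  d = 47: φ(47) · μ(141/47) = 46 · -1 = -46
  d = 141: φ(141) · μ(141/141) = 92 · 1 = 92
Summing: (φ * μ)(141) = 1 + -2 + -46 + 92 = 45.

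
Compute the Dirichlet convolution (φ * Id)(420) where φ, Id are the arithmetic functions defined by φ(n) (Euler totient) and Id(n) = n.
(φ * Id)(420) = 4680

Divisors of 420: [1, 2, 3, 4, 5, 6, 7, 10, 12, 14, 15, 20, 21, 28, 30, 35, 42, 60, 70, 84, 105, 140, 210, 420]. For each d | 420:
  d = 1: φ(1) · Id(420/1) = 1 · 420 = 420
  d = 2: φ(2) · Id(420/2) = 1 · 210 = 210
  d = 3: φ(3) · Id(420/3) = 2 · 140 = 280
  d = 4: φ(4) · Id(420/4) = 2 · 105 = 210
  d = 5: φ(5) · Id(420/5) = 4 · 84 = 336
  d = 6: φ(6) · Id(420/6) = 2 · 70 = 140
  d = 7: φ(7) · Id(420/7) = 6 · 60 = 360
  d = 10: φ(10) · Id(420/10) = 4 · 42 = 168
  d = 12: φ(12) · Id(420/12) = 4 · 35 = 140
  d = 14: φ(14) · Id(420/14) = 6 · 30 = 180
  d = 15: φ(15) · Id(420/15) = 8 · 28 = 224
  d = 20: φ(20) · Id(420/20) = 8 · 21 = 168
  d = 21: φ(21) · Id(420/21) = 12 · 20 = 240
  d = 28: φ(28) · Id(420/28) = 12 · 15 = 180
  d = 30: φ(30) · Id(420/30) = 8 · 14 = 112
  d = 35: φ(35) · Id(420/35) = 24 · 12 = 288
  d = 42: φ(42) · Id(420/42) = 12 · 10 = 120
  d = 60: φ(60) · Id(420/60) = 16 · 7 = 112
  d = 70: φ(70) · Id(420/70) = 24 · 6 = 144
  d = 84: φ(84) · Id(420/84) = 24 · 5 = 120
  d = 105: φ(105) · Id(420/105) = 48 · 4 = 192
  d = 140: φ(140) · Id(420/140) = 48 · 3 = 144
  d = 210: φ(210) · Id(420/210) = 48 · 2 = 96
  d = 420: φ(420) · Id(420/420) = 96 · 1 = 96
Summing: (φ * Id)(420) = 420 + 210 + 280 + 210 + 336 + 140 + 360 + 168 + 140 + 180 + 224 + 168 + 240 + 180 + 112 + 288 + 120 + 112 + 144 + 120 + 192 + 144 + 96 + 96 = 4680.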